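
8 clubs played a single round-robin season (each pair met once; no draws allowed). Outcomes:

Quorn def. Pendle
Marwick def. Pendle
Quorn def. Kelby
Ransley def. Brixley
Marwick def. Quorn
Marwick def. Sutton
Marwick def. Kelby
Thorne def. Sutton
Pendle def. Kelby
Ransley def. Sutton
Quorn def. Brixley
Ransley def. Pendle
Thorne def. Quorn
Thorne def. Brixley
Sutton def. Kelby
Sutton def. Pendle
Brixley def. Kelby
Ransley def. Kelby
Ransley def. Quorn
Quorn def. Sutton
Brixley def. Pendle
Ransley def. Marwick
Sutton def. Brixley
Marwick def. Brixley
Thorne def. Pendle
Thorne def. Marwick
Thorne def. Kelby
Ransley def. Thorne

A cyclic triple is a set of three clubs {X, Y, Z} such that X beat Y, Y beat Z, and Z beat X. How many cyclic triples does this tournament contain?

0

Win totals: Brixley 2, Marwick 5, Ransley 7, Thorne 6, Sutton 3, Quorn 4, Pendle 1, Kelby 0.
A club with w wins dominates both others in C(w,2) triples; summing gives 1 + 10 + 21 + 15 + 3 + 6 + 0 + 0 = 56 transitive triples.
Total triples C(8,3) = 56, so cyclic triples = 56 − 56 = 0.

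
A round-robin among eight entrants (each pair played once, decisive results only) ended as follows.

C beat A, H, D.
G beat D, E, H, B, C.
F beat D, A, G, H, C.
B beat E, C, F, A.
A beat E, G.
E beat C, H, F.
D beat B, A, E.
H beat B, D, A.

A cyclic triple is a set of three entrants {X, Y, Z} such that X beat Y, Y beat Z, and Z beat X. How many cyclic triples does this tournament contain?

17

Win totals: A 2, B 4, C 3, D 3, E 3, F 5, G 5, H 3.
An entrant with w wins dominates both others in C(w,2) triples; summing gives 1 + 6 + 3 + 3 + 3 + 10 + 10 + 3 = 39 transitive triples.
Total triples C(8,3) = 56, so cyclic triples = 56 − 39 = 17.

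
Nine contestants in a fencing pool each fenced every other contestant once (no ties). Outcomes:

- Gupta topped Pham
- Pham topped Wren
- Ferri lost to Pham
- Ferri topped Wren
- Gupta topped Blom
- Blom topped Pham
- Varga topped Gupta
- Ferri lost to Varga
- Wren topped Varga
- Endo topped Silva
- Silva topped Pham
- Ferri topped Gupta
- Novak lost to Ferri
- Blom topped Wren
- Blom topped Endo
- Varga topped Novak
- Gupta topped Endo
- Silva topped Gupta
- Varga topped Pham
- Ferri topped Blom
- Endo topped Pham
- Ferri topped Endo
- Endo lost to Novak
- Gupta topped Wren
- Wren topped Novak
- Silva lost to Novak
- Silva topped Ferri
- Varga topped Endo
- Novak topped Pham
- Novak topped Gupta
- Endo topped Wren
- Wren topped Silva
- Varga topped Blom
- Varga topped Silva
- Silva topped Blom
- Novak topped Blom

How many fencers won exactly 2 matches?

1

Win totals: Varga 7, Pham 2, Silva 4, Blom 3, Wren 3, Novak 5, Endo 3, Ferri 5, Gupta 4.
Exactly 2: Pham — 1 fencer.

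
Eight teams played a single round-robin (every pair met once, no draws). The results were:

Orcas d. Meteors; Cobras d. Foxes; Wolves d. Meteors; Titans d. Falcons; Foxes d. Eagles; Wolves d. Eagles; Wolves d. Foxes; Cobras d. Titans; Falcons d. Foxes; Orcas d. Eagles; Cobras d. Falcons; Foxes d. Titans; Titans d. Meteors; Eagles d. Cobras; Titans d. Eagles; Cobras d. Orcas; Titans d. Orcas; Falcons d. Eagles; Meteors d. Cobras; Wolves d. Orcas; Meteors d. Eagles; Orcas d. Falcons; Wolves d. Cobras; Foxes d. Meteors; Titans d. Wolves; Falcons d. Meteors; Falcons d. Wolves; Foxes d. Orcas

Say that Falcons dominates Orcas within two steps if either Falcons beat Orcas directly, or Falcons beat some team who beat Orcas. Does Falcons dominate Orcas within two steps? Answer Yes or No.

Falcons did not beat Orcas directly.
Falcons beat Foxes, Meteors, Eagles, Wolves. Of those, Foxes beat Orcas.

Yes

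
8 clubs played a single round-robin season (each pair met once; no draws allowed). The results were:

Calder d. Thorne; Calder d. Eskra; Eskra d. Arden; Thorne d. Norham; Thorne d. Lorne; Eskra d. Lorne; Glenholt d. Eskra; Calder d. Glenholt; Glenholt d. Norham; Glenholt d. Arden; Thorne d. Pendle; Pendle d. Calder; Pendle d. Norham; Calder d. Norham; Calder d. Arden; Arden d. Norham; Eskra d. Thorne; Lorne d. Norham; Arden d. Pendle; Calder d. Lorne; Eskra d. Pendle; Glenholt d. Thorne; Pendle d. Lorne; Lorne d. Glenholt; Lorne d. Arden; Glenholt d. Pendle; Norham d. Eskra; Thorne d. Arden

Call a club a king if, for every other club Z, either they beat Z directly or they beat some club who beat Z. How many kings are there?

Glenholt reaches everyone (king).
Norham cannot reach Glenholt, Calder in two steps.
Lorne cannot reach Calder in two steps.
Arden cannot reach Glenholt, Thorne in two steps.
Thorne reaches everyone (king).
Calder reaches everyone (king).
Eskra reaches everyone (king).
Pendle reaches everyone (king).
Kings: Glenholt, Thorne, Calder, Eskra, Pendle — 5.

5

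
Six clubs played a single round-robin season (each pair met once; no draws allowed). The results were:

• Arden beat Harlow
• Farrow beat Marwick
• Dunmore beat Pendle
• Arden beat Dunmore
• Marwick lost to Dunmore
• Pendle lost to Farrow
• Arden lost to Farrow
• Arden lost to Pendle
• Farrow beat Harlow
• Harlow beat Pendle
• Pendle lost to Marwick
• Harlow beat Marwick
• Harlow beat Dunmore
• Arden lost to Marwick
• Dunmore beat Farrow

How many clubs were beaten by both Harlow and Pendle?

0

Harlow beat: Pendle, Dunmore, Marwick.
Pendle beat: Arden.
No one was beaten by both.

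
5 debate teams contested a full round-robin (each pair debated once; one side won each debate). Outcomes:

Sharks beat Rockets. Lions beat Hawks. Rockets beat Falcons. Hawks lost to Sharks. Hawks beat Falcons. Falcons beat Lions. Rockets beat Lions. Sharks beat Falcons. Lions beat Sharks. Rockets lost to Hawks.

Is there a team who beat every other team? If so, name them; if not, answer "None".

Highest win total is Sharks with 3 (out of 4 possible).
Sharks lost to Lions, so no team went undefeated.

None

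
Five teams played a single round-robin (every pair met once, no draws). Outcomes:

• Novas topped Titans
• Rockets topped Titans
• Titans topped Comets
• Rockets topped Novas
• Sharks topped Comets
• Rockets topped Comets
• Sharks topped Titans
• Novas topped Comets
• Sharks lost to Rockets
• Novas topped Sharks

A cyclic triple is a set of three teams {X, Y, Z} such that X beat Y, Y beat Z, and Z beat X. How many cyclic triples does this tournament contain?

0

Win totals: Titans 1, Rockets 4, Comets 0, Sharks 2, Novas 3.
A team with w wins dominates both others in C(w,2) triples; summing gives 0 + 6 + 0 + 1 + 3 = 10 transitive triples.
Total triples C(5,3) = 10, so cyclic triples = 10 − 10 = 0.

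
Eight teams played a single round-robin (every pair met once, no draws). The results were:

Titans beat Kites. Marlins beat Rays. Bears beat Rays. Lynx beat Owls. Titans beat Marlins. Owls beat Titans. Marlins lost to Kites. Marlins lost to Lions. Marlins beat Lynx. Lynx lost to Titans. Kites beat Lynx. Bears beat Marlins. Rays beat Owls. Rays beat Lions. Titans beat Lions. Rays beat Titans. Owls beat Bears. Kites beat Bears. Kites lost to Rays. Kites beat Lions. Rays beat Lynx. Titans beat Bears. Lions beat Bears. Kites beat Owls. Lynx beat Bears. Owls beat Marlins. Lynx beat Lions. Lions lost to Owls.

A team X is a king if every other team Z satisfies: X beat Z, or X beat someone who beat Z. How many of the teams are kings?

Lions cannot reach Kites, Owls, Titans in two steps.
Lynx cannot reach Kites in two steps.
Kites reaches everyone (king).
Rays reaches everyone (king).
Bears reaches everyone (king).
Owls reaches everyone (king).
Marlins reaches everyone (king).
Titans reaches everyone (king).
Kings: Kites, Rays, Bears, Owls, Marlins, Titans — 6.

6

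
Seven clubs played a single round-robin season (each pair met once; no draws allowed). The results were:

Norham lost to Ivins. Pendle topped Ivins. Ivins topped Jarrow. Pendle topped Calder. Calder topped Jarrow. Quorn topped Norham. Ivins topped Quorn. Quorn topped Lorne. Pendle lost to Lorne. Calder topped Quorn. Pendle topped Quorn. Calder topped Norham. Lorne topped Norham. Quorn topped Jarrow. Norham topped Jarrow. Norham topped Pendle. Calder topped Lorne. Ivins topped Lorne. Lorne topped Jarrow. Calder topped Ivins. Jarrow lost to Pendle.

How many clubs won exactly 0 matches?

1

Win totals: Norham 2, Quorn 3, Ivins 4, Pendle 4, Calder 5, Jarrow 0, Lorne 3.
Exactly 0: Jarrow — 1 club.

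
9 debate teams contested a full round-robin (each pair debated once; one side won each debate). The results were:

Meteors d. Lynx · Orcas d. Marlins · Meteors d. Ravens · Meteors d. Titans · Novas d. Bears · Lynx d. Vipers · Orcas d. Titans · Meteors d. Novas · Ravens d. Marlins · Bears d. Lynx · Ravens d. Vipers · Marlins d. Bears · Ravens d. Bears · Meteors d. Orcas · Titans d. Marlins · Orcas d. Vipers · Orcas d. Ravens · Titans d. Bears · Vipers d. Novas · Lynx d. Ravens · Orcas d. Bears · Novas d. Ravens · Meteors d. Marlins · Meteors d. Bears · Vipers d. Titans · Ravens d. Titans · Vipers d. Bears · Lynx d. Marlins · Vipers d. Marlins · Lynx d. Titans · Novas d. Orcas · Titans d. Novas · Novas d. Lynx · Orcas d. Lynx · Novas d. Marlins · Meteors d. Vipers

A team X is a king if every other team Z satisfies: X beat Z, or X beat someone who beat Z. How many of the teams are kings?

1

Bears cannot reach Orcas, Meteors, Novas in two steps.
Ravens cannot reach Orcas, Meteors in two steps.
Orcas cannot reach Meteors in two steps.
Meteors reaches everyone (king).
Titans cannot reach Meteors, Vipers in two steps.
Novas cannot reach Meteors in two steps.
Vipers cannot reach Meteors in two steps.
Lynx cannot reach Orcas, Meteors in two steps.
Marlins cannot reach Ravens, Orcas, Meteors, Titans, Novas, Vipers in two steps.
Kings: Meteors — 1.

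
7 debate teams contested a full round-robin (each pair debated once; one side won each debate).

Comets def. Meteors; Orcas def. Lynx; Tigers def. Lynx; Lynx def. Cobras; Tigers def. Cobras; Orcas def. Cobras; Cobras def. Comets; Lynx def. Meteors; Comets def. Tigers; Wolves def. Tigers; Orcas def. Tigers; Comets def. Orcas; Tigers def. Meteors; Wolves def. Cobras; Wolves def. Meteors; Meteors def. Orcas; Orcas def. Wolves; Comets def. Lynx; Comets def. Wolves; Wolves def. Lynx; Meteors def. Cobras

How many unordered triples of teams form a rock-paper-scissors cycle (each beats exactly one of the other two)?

8

Win totals: Cobras 1, Meteors 2, Tigers 3, Orcas 4, Lynx 2, Comets 5, Wolves 4.
A team with w wins dominates both others in C(w,2) triples; summing gives 0 + 1 + 3 + 6 + 1 + 10 + 6 = 27 transitive triples.
Total triples C(7,3) = 35, so cyclic triples = 35 − 27 = 8.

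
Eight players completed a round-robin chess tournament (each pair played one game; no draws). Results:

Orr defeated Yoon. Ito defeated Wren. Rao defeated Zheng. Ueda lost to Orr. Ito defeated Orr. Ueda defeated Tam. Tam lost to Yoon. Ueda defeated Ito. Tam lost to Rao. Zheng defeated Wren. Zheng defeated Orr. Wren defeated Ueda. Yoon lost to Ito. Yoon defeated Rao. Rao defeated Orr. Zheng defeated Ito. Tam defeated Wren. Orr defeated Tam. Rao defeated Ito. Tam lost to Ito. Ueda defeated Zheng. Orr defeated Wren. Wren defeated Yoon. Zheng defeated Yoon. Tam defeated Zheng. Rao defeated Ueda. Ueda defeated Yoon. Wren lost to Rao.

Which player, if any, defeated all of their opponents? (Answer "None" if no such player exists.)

Highest win total is Rao with 6 (out of 7 possible).
Rao lost to Yoon, so no player went undefeated.

None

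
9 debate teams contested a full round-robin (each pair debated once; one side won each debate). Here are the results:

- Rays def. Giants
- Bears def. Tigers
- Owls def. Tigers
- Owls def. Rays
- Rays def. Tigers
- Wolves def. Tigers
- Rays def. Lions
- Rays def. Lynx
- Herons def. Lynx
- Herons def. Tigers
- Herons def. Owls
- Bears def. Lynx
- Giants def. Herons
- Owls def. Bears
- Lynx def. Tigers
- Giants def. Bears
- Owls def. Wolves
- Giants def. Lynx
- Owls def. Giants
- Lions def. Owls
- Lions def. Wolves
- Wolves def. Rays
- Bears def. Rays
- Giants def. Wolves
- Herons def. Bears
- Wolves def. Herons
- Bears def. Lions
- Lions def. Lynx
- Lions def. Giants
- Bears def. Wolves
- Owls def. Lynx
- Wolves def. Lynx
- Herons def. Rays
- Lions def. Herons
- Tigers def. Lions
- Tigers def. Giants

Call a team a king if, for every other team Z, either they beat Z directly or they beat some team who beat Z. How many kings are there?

Wolves reaches everyone (king).
Bears reaches everyone (king).
Lynx cannot reach Wolves, Bears, Herons, Rays, Owls in two steps.
Lions reaches everyone (king).
Giants reaches everyone (king).
Herons reaches everyone (king).
Rays reaches everyone (king).
Owls reaches everyone (king).
Tigers cannot reach Rays in two steps.
Kings: Wolves, Bears, Lions, Giants, Herons, Rays, Owls — 7.

7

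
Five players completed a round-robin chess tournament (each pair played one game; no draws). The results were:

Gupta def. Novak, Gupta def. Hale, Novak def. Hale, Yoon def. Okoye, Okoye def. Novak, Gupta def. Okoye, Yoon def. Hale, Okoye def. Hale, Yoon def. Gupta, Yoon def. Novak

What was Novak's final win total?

1

Novak's results: beat Hale; lost to Yoon, Gupta, Okoye.
That is 1 win.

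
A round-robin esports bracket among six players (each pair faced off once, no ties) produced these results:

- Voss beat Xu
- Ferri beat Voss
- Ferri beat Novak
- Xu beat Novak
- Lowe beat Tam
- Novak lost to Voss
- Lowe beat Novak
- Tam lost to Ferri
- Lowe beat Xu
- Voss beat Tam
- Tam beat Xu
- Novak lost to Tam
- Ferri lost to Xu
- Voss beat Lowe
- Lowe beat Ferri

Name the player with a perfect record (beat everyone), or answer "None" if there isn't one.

None

Highest win total is Voss with 4 (out of 5 possible).
Voss lost to Ferri, so no player went undefeated.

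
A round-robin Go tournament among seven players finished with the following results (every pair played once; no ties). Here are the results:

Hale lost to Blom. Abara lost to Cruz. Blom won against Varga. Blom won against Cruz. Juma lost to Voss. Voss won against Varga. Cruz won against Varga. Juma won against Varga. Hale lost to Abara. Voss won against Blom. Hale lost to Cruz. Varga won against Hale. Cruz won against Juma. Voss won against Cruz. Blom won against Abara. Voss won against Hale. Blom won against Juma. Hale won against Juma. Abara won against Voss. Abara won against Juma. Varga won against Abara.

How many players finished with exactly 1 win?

Win totals: Juma 1, Hale 1, Cruz 4, Abara 3, Blom 5, Voss 5, Varga 2.
Exactly 1: Juma, Hale — 2 players.

2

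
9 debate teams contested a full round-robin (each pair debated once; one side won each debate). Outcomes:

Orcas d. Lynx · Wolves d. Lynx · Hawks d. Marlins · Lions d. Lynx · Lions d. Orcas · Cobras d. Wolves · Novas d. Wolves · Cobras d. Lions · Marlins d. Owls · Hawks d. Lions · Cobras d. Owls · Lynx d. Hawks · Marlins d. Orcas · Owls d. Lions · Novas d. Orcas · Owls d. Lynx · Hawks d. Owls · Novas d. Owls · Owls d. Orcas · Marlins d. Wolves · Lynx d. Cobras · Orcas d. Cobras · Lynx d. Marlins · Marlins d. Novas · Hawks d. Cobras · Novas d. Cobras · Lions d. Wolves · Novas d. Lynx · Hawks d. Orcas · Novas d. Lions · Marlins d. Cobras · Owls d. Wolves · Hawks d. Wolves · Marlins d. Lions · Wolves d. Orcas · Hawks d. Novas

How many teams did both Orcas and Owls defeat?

1

Orcas beat: Lynx, Cobras.
Owls beat: Wolves, Lions, Lynx, Orcas.
Both beat: Lynx — 1.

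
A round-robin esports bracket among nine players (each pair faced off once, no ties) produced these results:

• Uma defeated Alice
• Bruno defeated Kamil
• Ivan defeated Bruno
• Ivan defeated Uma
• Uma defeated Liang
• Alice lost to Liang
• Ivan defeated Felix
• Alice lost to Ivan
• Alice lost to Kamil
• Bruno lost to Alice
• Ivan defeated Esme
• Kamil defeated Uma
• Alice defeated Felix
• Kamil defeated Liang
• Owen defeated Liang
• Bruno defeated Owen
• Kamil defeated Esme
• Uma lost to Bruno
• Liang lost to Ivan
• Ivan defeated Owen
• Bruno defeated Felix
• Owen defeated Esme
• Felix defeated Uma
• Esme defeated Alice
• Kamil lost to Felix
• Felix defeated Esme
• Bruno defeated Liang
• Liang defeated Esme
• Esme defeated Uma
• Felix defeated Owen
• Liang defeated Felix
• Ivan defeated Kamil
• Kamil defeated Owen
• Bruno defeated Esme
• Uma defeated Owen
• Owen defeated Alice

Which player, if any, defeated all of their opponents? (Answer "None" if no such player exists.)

Ivan has 8 wins out of 8 opponents — a perfect record.

Ivan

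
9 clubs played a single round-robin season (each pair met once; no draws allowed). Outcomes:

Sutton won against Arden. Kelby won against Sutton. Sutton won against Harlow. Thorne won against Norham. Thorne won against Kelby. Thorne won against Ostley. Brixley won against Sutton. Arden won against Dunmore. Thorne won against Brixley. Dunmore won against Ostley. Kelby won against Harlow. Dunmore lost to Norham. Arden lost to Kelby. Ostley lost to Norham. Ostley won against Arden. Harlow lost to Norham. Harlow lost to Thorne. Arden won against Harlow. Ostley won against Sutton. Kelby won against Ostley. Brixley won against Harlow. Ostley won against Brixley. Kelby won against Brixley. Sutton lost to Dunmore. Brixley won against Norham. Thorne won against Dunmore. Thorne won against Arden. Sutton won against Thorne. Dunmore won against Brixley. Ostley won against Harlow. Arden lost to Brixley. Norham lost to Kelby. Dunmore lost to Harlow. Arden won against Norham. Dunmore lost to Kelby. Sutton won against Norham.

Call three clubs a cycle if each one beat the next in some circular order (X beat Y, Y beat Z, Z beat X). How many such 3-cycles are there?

15

Win totals: Harlow 1, Norham 3, Brixley 4, Kelby 7, Sutton 4, Thorne 7, Arden 3, Dunmore 3, Ostley 4.
A club with w wins dominates both others in C(w,2) triples; summing gives 0 + 3 + 6 + 21 + 6 + 21 + 3 + 3 + 6 = 69 transitive triples.
Total triples C(9,3) = 84, so cyclic triples = 84 − 69 = 15.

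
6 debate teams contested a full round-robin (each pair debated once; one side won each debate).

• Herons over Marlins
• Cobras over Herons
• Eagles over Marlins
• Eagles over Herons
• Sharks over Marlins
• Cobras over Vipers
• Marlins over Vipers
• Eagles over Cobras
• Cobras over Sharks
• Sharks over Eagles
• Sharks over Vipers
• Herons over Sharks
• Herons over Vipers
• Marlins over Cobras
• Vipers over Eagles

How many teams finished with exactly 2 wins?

Win totals: Eagles 3, Herons 3, Sharks 3, Vipers 1, Cobras 3, Marlins 2.
Exactly 2: Marlins — 1 team.

1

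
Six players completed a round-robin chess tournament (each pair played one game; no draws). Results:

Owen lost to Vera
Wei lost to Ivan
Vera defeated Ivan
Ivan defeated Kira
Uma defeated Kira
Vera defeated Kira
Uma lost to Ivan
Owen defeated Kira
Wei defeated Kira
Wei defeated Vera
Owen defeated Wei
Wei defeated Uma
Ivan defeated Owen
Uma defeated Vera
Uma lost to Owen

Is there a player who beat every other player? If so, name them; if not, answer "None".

Highest win total is Ivan with 4 (out of 5 possible).
Ivan lost to Vera, so no player went undefeated.

None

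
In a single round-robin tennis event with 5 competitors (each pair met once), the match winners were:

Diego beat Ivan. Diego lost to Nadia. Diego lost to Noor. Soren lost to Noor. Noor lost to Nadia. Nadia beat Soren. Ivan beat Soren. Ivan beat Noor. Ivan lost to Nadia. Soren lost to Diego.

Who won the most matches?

Win totals: Noor 2, Diego 2, Ivan 2, Soren 0, Nadia 4.
Nadia leads with 4 wins (next highest: 2).

Nadia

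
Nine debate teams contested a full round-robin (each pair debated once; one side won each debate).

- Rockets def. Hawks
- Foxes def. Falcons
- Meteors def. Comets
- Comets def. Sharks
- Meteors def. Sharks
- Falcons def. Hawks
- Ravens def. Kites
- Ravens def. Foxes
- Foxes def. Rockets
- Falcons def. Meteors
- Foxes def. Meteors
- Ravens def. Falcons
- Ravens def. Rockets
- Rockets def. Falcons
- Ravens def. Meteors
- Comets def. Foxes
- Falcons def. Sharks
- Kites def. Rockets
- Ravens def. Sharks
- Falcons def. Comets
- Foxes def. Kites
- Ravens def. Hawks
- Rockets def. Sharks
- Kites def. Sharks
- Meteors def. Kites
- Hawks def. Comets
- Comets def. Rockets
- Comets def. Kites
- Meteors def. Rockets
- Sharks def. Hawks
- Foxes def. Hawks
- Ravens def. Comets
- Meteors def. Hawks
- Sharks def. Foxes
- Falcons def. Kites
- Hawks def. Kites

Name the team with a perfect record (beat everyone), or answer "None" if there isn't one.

Ravens

Ravens has 8 wins out of 8 opponents — a perfect record.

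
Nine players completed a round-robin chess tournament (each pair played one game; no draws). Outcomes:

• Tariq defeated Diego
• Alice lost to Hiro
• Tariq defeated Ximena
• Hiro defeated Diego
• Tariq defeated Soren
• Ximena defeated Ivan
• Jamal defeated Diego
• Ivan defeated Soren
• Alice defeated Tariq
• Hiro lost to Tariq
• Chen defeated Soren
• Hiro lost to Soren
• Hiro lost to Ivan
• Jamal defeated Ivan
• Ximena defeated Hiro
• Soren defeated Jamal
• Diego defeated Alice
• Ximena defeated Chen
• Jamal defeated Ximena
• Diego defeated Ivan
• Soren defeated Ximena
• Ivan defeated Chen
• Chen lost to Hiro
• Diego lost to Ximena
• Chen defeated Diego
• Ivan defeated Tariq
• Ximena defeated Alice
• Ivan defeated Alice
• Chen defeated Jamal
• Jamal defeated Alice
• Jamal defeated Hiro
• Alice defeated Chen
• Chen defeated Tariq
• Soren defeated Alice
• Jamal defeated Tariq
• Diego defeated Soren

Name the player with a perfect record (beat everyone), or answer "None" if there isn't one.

None

Highest win total is Jamal with 6 (out of 8 possible).
Jamal lost to Soren, Chen, so no player went undefeated.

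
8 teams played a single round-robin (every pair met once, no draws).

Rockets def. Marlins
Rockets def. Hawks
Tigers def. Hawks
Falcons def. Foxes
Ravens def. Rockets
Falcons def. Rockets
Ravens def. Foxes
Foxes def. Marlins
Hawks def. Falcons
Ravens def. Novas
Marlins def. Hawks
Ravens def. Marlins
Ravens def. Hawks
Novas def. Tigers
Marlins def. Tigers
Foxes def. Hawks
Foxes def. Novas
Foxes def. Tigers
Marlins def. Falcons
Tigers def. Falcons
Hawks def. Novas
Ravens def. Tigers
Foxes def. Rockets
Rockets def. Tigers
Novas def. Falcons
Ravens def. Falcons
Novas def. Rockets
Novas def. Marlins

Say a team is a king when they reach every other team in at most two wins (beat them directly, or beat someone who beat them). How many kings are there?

Marlins cannot reach Ravens in two steps.
Falcons cannot reach Ravens in two steps.
Ravens reaches everyone (king).
Foxes cannot reach Ravens in two steps.
Novas cannot reach Ravens in two steps.
Hawks cannot reach Ravens in two steps.
Rockets cannot reach Ravens, Foxes in two steps.
Tigers cannot reach Marlins, Ravens in two steps.
Kings: Ravens — 1.

1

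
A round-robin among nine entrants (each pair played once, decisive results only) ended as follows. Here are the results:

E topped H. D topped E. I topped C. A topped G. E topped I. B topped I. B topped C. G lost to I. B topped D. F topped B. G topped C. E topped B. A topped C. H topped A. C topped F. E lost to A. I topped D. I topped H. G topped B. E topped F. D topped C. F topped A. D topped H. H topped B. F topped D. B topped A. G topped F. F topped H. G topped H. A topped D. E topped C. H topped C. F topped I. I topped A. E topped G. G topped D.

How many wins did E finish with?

E's results: beat B, C, F, G, H, I; lost to A, D.
That is 6 wins.

6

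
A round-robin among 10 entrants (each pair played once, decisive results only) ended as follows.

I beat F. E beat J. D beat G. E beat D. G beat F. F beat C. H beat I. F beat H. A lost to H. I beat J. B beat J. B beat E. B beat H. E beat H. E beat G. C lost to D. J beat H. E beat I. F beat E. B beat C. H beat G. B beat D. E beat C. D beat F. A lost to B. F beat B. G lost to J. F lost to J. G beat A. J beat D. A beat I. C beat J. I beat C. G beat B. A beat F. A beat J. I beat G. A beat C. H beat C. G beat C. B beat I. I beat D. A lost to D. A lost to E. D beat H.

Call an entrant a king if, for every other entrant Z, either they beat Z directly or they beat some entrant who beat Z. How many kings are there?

A reaches everyone (king).
B reaches everyone (king).
C cannot reach A, B, E, I in two steps.
D reaches everyone (king).
E reaches everyone (king).
F reaches everyone (king).
G reaches everyone (king).
H cannot reach E in two steps.
I reaches everyone (king).
J reaches everyone (king).
Kings: A, B, D, E, F, G, I, J — 8.

8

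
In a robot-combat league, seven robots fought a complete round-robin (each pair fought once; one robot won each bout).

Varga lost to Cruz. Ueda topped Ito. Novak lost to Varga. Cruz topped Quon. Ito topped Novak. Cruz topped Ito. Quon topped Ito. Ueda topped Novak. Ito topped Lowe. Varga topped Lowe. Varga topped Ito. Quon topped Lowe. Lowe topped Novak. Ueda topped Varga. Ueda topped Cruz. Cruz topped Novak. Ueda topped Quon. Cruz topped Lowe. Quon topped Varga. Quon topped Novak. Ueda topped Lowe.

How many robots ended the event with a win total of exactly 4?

1

Win totals: Varga 3, Ueda 6, Quon 4, Ito 2, Cruz 5, Novak 0, Lowe 1.
Exactly 4: Quon — 1 robot.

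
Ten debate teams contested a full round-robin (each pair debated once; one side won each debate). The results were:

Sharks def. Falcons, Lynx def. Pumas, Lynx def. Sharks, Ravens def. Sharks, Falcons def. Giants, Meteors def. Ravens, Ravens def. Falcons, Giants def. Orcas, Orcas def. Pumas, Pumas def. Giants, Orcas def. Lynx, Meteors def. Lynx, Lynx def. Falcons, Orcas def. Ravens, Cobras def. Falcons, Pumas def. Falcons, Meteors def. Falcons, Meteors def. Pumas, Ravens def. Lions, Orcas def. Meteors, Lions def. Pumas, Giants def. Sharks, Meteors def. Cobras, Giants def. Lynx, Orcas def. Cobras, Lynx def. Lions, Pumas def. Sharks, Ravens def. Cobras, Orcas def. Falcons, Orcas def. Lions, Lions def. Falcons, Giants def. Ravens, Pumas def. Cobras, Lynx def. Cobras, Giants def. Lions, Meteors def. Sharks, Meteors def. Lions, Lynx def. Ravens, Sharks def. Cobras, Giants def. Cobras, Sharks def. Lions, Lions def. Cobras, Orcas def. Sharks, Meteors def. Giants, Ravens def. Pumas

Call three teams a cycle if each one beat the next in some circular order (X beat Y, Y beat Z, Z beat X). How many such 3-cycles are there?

12

Win totals: Meteors 8, Giants 6, Cobras 1, Lions 3, Falcons 1, Pumas 4, Sharks 3, Ravens 5, Orcas 8, Lynx 6.
A team with w wins dominates both others in C(w,2) triples; summing gives 28 + 15 + 0 + 3 + 0 + 6 + 3 + 10 + 28 + 15 = 108 transitive triples.
Total triples C(10,3) = 120, so cyclic triples = 120 − 108 = 12.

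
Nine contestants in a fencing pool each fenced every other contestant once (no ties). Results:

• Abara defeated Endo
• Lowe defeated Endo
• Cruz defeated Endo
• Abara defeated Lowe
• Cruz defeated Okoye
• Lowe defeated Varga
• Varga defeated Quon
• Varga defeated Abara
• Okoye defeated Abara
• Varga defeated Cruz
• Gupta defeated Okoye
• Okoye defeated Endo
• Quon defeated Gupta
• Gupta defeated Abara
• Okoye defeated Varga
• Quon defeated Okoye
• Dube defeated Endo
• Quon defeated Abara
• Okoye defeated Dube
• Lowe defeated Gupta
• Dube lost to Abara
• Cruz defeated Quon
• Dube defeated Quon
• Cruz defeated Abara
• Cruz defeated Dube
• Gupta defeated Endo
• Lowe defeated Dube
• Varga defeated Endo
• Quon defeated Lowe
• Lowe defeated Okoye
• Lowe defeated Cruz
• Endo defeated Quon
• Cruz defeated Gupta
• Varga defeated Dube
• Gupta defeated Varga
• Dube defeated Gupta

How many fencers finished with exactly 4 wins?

3

Win totals: Cruz 6, Dube 3, Lowe 6, Varga 5, Okoye 4, Abara 3, Endo 1, Quon 4, Gupta 4.
Exactly 4: Okoye, Quon, Gupta — 3 fencers.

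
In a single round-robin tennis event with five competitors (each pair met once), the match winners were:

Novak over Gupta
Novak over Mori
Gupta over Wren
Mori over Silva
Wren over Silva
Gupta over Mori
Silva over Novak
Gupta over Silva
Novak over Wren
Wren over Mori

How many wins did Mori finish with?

Mori's results: beat Silva; lost to Wren, Gupta, Novak.
That is 1 win.

1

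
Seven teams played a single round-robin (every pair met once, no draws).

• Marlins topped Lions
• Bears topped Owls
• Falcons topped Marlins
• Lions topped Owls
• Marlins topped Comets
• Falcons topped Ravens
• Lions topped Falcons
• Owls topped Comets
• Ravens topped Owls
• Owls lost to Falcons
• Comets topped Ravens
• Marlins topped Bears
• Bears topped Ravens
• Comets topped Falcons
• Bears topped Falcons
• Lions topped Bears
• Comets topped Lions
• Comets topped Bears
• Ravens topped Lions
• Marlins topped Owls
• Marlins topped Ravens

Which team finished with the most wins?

Marlins

Win totals: Marlins 5, Bears 3, Owls 1, Lions 3, Ravens 2, Falcons 3, Comets 4.
Marlins leads with 5 wins (next highest: 4).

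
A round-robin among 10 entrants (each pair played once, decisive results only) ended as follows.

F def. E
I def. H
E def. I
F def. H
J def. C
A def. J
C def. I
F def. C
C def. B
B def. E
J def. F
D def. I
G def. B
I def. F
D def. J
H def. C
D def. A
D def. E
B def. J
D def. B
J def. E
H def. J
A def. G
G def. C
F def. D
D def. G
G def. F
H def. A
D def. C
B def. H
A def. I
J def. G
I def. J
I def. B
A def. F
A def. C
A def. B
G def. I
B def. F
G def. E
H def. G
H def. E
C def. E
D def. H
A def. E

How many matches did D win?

8

D's results: beat A, B, C, E, G, H, I, J; lost to F.
That is 8 wins.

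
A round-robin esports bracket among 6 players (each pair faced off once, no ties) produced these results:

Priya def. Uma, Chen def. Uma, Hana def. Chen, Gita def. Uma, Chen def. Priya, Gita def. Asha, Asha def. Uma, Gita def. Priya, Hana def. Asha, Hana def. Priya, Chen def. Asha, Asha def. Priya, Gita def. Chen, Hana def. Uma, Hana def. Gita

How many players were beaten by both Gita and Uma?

Gita beat: Asha, Priya, Uma, Chen.
Uma beat: no one.
No one was beaten by both.

0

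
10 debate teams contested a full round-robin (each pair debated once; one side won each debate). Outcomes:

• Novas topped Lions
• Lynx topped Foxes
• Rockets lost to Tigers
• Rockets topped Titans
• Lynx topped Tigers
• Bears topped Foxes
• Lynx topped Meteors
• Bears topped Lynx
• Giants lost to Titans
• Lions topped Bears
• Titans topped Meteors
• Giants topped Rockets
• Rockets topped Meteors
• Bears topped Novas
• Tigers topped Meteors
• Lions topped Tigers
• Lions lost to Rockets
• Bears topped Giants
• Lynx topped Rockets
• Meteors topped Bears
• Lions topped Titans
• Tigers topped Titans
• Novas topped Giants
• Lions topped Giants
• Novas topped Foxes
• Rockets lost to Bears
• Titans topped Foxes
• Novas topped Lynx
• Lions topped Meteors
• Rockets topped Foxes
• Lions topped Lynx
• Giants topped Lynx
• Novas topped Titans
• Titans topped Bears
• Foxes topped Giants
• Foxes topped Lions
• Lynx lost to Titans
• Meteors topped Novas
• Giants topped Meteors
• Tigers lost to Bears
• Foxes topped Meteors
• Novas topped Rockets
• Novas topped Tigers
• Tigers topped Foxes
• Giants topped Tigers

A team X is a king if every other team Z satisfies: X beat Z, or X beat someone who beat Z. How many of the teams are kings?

10

Bears reaches everyone (king).
Giants reaches everyone (king).
Meteors reaches everyone (king).
Foxes reaches everyone (king).
Tigers reaches everyone (king).
Lynx reaches everyone (king).
Rockets reaches everyone (king).
Novas reaches everyone (king).
Lions reaches everyone (king).
Titans reaches everyone (king).
Kings: Bears, Giants, Meteors, Foxes, Tigers, Lynx, Rockets, Novas, Lions, Titans — 10.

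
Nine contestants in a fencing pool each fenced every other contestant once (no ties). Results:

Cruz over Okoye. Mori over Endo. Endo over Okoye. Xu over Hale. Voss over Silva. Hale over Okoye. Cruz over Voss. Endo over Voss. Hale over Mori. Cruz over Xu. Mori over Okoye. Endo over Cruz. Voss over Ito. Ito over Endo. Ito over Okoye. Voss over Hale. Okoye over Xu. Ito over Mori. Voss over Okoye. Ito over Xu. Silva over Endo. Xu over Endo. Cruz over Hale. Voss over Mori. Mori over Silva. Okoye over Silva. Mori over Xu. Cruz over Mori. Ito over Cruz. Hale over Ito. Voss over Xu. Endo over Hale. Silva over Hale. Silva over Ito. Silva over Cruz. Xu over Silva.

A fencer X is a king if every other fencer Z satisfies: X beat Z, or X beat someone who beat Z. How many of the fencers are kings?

Endo reaches everyone (king).
Xu reaches everyone (king).
Cruz reaches everyone (king).
Voss reaches everyone (king).
Okoye cannot reach Voss, Mori in two steps.
Silva reaches everyone (king).
Hale cannot reach Voss in two steps.
Mori reaches everyone (king).
Ito reaches everyone (king).
Kings: Endo, Xu, Cruz, Voss, Silva, Mori, Ito — 7.

7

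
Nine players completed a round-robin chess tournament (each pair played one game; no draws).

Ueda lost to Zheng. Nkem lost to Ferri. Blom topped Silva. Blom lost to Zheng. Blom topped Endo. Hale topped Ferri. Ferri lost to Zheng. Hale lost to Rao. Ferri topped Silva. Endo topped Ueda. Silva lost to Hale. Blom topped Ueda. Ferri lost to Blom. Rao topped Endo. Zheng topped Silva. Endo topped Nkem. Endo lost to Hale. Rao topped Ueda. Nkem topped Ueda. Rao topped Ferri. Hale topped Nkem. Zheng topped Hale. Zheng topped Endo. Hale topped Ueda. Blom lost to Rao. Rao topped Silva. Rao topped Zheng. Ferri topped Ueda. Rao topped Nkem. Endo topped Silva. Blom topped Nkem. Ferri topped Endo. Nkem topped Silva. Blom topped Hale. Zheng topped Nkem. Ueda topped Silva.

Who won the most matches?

Win totals: Nkem 2, Zheng 7, Blom 6, Rao 8, Ueda 1, Silva 0, Ferri 4, Hale 5, Endo 3.
Rao leads with 8 wins (next highest: 7).

Rao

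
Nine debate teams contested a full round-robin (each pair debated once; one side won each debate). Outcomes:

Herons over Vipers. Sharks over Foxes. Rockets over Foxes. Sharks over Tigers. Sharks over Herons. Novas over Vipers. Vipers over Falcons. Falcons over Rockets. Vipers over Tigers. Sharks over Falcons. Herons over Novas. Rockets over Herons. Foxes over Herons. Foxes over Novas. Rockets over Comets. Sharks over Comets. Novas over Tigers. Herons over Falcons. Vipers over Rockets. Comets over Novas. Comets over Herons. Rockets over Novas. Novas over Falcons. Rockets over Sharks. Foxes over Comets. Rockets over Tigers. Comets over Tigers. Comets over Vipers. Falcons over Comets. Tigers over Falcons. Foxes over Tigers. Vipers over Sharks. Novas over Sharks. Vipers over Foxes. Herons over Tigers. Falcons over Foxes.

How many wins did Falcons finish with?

Falcons' results: beat Rockets, Foxes, Comets; lost to Herons, Novas, Vipers, Tigers, Sharks.
That is 3 wins.

3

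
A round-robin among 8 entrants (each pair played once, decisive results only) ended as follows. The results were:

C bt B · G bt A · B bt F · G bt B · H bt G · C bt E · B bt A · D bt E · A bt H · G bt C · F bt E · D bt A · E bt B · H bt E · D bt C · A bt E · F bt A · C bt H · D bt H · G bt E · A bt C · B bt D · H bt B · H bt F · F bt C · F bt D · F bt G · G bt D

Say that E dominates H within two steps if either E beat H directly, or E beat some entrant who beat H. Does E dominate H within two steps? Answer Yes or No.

No

E did not beat H directly.
E beat B, but each of them lost to H. No two-step path.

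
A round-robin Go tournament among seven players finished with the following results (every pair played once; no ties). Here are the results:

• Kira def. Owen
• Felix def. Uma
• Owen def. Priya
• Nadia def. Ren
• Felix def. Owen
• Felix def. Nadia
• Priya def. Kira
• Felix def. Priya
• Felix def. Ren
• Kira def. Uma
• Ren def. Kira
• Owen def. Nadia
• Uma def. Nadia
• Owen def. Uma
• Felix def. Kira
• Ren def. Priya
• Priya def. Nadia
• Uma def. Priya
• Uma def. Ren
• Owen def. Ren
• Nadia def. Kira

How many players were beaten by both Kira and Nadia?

Kira beat: Owen, Uma.
Nadia beat: Ren, Kira.
No one was beaten by both.

0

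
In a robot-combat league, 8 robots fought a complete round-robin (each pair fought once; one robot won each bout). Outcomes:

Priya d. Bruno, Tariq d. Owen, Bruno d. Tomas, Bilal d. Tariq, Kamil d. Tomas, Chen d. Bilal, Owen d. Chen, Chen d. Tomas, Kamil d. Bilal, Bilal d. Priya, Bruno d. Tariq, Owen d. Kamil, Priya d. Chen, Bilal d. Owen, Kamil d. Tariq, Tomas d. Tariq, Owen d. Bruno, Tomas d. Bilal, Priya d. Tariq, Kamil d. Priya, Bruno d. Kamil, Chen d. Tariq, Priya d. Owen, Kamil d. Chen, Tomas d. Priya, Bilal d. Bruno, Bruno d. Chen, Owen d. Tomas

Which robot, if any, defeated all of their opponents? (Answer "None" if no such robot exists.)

None

Highest win total is Kamil with 5 (out of 7 possible).
Kamil lost to Bruno, Owen, so no robot went undefeated.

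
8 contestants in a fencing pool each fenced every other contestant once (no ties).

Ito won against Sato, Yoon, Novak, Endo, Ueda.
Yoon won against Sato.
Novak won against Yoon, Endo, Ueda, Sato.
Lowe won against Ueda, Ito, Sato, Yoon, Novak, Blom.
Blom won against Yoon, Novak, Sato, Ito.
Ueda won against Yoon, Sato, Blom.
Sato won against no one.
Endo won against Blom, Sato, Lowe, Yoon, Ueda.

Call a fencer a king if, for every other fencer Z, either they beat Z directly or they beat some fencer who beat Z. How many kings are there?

3

Endo reaches everyone (king).
Novak cannot reach Ito in two steps.
Yoon cannot reach Endo, Novak, Blom, Lowe, Ueda, Ito in two steps.
Blom cannot reach Lowe in two steps.
Lowe reaches everyone (king).
Sato cannot reach Endo, Novak, Yoon, Blom, Lowe, Ueda, Ito in two steps.
Ueda cannot reach Endo, Lowe in two steps.
Ito reaches everyone (king).
Kings: Endo, Lowe, Ito — 3.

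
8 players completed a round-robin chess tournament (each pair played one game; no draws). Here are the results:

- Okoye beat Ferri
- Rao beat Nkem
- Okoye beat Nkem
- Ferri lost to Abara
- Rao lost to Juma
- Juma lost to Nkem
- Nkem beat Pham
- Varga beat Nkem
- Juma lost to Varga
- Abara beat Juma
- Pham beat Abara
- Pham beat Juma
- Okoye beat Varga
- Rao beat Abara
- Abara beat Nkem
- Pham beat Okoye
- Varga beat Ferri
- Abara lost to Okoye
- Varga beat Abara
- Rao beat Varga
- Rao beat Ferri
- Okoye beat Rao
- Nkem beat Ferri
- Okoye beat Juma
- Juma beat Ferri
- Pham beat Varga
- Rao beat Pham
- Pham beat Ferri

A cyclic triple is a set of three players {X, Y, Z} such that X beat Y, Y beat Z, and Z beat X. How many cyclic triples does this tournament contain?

Win totals: Juma 2, Rao 5, Varga 4, Okoye 6, Ferri 0, Nkem 3, Pham 5, Abara 3.
A player with w wins dominates both others in C(w,2) triples; summing gives 1 + 10 + 6 + 15 + 0 + 3 + 10 + 3 = 48 transitive triples.
Total triples C(8,3) = 56, so cyclic triples = 56 − 48 = 8.

8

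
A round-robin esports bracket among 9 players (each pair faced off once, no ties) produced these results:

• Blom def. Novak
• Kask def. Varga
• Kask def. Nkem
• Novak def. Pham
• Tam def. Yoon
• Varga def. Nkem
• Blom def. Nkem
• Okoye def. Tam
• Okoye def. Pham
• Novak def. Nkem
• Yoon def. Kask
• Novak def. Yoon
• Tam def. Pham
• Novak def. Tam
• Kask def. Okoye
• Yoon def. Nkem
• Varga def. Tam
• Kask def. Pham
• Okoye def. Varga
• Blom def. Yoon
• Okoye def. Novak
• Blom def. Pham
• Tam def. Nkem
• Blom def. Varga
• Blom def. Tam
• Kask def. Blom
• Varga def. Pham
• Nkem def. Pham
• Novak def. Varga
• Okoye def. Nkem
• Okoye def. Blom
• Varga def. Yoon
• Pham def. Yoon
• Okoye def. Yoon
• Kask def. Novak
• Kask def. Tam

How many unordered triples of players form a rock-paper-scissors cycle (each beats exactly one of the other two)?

Win totals: Novak 5, Varga 4, Okoye 7, Yoon 2, Pham 1, Tam 3, Kask 7, Nkem 1, Blom 6.
A player with w wins dominates both others in C(w,2) triples; summing gives 10 + 6 + 21 + 1 + 0 + 3 + 21 + 0 + 15 = 77 transitive triples.
Total triples C(9,3) = 84, so cyclic triples = 84 − 77 = 7.

7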